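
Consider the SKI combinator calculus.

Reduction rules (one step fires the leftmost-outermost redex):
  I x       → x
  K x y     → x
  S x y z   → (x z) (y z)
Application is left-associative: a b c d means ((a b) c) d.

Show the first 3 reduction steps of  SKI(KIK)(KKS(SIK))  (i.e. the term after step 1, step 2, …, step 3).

Answer: after 3 steps: I(KKS(SIK))

Working:
  start: SKI(KIK)(KKS(SIK))
  →1  K(KIK)(I(KIK))(KKS(SIK))
  →2  KIK(KKS(SIK))
  →3  I(KKS(SIK))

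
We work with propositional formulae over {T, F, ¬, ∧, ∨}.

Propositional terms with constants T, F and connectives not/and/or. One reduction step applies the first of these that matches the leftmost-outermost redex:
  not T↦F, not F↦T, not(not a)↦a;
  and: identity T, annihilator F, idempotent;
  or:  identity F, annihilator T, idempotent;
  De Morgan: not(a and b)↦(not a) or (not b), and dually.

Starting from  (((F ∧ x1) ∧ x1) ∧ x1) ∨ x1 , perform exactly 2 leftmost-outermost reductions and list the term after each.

Answer: after 2 steps: (F ∧ x1) ∨ x1

Working:
  start: (((F ∧ x1) ∧ x1) ∧ x1) ∨ x1
  →1  ((F ∧ x1) ∧ x1) ∨ x1
  →2  (F ∧ x1) ∨ x1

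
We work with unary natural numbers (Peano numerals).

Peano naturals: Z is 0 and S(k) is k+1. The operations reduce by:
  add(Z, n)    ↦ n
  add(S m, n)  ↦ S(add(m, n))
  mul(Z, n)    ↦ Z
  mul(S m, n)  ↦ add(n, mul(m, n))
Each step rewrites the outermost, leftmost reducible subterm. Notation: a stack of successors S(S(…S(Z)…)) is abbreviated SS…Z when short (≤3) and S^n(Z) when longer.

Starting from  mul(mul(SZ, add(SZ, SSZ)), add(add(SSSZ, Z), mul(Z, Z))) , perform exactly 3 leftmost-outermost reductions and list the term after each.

Answer: after 3 steps: mul(S(add(add(Z, SSZ), mul(Z, add(SZ, SSZ)))), add(add(SSSZ, Z), mul(Z, Z)))

Working:
  start: mul(mul(SZ, add(SZ, SSZ)), add(add(SSSZ, Z), mul(Z, Z)))
  step 1: mul(add(add(SZ, SSZ), mul(Z, add(SZ, SSZ))), add(add(SSSZ, Z), mul(Z, Z)))
  step 2: mul(add(S(add(Z, SSZ)), mul(Z, add(SZ, SSZ))), add(add(SSSZ, Z), mul(Z, Z)))
  step 3: mul(S(add(add(Z, SSZ), mul(Z, add(SZ, SSZ)))), add(add(SSSZ, Z), mul(Z, Z)))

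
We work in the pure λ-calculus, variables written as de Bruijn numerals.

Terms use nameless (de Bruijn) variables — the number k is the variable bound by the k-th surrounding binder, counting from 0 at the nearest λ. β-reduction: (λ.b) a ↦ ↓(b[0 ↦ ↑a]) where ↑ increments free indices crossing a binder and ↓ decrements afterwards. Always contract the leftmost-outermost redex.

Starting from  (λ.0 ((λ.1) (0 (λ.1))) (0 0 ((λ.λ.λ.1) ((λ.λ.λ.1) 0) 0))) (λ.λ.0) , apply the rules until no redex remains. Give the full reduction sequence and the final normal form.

  start: (λ.0 ((λ.1) (0 (λ.1))) (0 0 ((λ.λ.λ.1) ((λ.λ.λ.1) 0) 0))) (λ.λ.0)
  step 1: (λ.λ.0) ((λ.λ.λ.0) ((λ.λ.0) (λ.λ.λ.0))) ((λ.λ.0) (λ.λ.0) ((λ.λ.λ.1) ((λ.λ.λ.1) (λ.λ.0)) (λ.λ.0)))
  step 2: (λ.0) ((λ.λ.0) (λ.λ.0) ((λ.λ.λ.1) ((λ.λ.λ.1) (λ.λ.0)) (λ.λ.0)))
  step 3: (λ.λ.0) (λ.λ.0) ((λ.λ.λ.1) ((λ.λ.λ.1) (λ.λ.0)) (λ.λ.0))
  step 4: (λ.0) ((λ.λ.λ.1) ((λ.λ.λ.1) (λ.λ.0)) (λ.λ.0))
  step 5: (λ.λ.λ.1) ((λ.λ.λ.1) (λ.λ.0)) (λ.λ.0)
  step 6: (λ.λ.1) (λ.λ.0)
  step 7: λ.λ.λ.0

Answer: normal form = λ.λ.λ.0  (in 7 steps)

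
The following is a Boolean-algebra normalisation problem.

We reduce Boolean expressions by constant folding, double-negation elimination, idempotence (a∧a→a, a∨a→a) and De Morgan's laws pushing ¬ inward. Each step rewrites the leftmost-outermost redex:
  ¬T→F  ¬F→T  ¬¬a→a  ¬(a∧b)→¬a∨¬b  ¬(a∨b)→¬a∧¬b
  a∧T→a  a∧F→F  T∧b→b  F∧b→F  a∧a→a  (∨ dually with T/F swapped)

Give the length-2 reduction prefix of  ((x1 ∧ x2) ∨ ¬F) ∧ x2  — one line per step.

  start: ((x1 ∧ x2) ∨ ¬F) ∧ x2
  →1  ((x1 ∧ x2) ∨ T) ∧ x2
  →2  T ∧ x2

Answer: after 2 steps: T ∧ x2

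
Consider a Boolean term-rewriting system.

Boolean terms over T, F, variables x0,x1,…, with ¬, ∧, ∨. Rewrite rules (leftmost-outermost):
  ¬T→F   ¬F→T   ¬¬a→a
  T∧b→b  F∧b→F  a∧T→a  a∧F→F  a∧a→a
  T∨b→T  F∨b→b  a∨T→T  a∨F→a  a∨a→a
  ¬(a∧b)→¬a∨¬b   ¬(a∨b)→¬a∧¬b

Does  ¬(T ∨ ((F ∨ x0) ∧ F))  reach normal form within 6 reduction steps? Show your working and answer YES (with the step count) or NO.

Answer: YES — reaches normal form F in 3 ≤ 6 steps

Derivation:
  start: ¬(T ∨ ((F ∨ x0) ∧ F))
  step 1: ¬T ∧ ¬((F ∨ x0) ∧ F)
  step 2: F ∧ ¬((F ∨ x0) ∧ F)
  step 3: F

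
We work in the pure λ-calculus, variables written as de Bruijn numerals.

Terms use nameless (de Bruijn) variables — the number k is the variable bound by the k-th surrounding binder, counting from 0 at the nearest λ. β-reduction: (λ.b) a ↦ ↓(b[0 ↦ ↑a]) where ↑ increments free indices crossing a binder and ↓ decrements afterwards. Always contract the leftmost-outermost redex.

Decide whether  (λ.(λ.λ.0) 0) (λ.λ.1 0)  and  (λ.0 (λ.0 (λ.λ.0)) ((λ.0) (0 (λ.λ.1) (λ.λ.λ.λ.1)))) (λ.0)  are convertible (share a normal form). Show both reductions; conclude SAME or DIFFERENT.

Term A:
  start: (λ.(λ.λ.0) 0) (λ.λ.1 0)
  →1  (λ.λ.0) (λ.λ.1 0)
  →2  λ.0

Term B:
  start: (λ.0 (λ.0 (λ.λ.0)) ((λ.0) (0 (λ.λ.1) (λ.λ.λ.λ.1)))) (λ.0)
  →1  (λ.0) (λ.0 (λ.λ.0)) ((λ.0) ((λ.0) (λ.λ.1) (λ.λ.λ.λ.1)))
  →2  (λ.0 (λ.λ.0)) ((λ.0) ((λ.0) (λ.λ.1) (λ.λ.λ.λ.1)))
  →3  (λ.0) ((λ.0) (λ.λ.1) (λ.λ.λ.λ.1)) (λ.λ.0)
  →4  (λ.0) (λ.λ.1) (λ.λ.λ.λ.1) (λ.λ.0)
  →5  (λ.λ.1) (λ.λ.λ.λ.1) (λ.λ.0)
  →6  (λ.λ.λ.λ.λ.1) (λ.λ.0)
  →7  λ.λ.λ.λ.1

Answer: DIFFERENT — A ⇓ λ.0, B ⇓ λ.λ.λ.λ.1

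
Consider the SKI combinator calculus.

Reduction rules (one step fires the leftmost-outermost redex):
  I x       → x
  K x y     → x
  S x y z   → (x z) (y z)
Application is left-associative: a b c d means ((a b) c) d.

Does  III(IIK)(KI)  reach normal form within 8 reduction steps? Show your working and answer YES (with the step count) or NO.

Answer: YES — reaches normal form K(KI) in 5 ≤ 8 steps

Reduction:
  start: III(IIK)(KI)
  →1  II(IIK)(KI)
  →2  I(IIK)(KI)
  →3  IIK(KI)
  →4  IK(KI)
  →5  K(KI)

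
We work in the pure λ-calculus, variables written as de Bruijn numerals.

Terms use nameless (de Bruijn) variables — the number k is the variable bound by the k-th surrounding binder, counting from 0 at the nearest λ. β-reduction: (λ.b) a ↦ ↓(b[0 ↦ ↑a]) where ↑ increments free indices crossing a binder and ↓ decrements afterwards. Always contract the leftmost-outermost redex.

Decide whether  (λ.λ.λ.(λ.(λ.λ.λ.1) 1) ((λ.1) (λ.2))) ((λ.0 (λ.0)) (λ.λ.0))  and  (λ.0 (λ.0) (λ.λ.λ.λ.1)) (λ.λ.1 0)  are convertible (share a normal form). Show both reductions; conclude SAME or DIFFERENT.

Answer: SAME — A ⇓ λ.λ.λ.λ.1, B ⇓ λ.λ.λ.λ.1

Derivation:
Term A:
  start: (λ.λ.λ.(λ.(λ.λ.λ.1) 1) ((λ.1) (λ.2))) ((λ.0 (λ.0)) (λ.λ.0))
  [1] λ.λ.(λ.(λ.λ.λ.1) 1) ((λ.1) (λ.2))
  [2] λ.λ.(λ.λ.λ.1) 0
  [3] λ.λ.λ.λ.1

Term B:
  start: (λ.0 (λ.0) (λ.λ.λ.λ.1)) (λ.λ.1 0)
  [1] (λ.λ.1 0) (λ.0) (λ.λ.λ.λ.1)
  [2] (λ.(λ.0) 0) (λ.λ.λ.λ.1)
  [3] (λ.0) (λ.λ.λ.λ.1)
  [4] λ.λ.λ.λ.1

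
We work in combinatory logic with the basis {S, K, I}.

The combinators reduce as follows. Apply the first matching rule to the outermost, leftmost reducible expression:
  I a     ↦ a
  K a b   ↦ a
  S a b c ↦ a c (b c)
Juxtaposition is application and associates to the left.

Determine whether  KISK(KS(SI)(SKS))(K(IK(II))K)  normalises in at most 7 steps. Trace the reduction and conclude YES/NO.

  start: KISK(KS(SI)(SKS))(K(IK(II))K)
  →1  IK(KS(SI)(SKS))(K(IK(II))K)
  →2  K(KS(SI)(SKS))(K(IK(II))K)
  →3  KS(SI)(SKS)
  →4  S(SKS)

Answer: YES — reaches normal form S(SKS) in 4 ≤ 7 steps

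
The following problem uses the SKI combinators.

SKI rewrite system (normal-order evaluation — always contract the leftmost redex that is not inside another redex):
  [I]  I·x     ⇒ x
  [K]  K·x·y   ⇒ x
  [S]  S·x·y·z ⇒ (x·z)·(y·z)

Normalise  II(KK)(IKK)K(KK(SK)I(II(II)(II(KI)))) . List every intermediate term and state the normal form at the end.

  start: II(KK)(IKK)K(KK(SK)I(II(II)(II(KI))))
  →1  I(KK)(IKK)K(KK(SK)I(II(II)(II(KI))))
  →2  KK(IKK)K(KK(SK)I(II(II)(II(KI))))
  →3  KK(KK(SK)I(II(II)(II(KI))))
  →4  K

Answer: normal form = K  (in 4 steps)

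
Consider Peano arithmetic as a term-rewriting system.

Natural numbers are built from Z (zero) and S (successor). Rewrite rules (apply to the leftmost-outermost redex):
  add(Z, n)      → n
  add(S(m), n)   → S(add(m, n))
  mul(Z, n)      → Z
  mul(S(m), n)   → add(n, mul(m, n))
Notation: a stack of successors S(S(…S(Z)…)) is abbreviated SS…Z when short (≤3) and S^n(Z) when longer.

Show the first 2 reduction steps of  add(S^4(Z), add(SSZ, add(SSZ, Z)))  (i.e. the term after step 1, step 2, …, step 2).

  start: add(S^4(Z), add(SSZ, add(SSZ, Z)))
  step 1: S(add(SSSZ, add(SSZ, add(SSZ, Z))))
  step 2: S(S(add(SSZ, add(SSZ, add(SSZ, Z)))))

Answer: after 2 steps: S(S(add(SSZ, add(SSZ, add(SSZ, Z)))))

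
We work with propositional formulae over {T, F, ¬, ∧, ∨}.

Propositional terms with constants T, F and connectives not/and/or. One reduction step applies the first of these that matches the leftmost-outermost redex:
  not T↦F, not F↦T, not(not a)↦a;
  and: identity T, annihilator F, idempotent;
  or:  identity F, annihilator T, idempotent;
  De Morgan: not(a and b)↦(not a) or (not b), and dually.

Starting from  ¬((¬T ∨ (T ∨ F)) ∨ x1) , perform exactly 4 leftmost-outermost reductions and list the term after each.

Answer: after 4 steps: ¬(T ∨ F) ∧ ¬x1

Derivation:
  start: ¬((¬T ∨ (T ∨ F)) ∨ x1)
  step 1: ¬(¬T ∨ (T ∨ F)) ∧ ¬x1
  step 2: (¬¬T ∧ ¬(T ∨ F)) ∧ ¬x1
  step 3: (T ∧ ¬(T ∨ F)) ∧ ¬x1
  step 4: ¬(T ∨ F) ∧ ¬x1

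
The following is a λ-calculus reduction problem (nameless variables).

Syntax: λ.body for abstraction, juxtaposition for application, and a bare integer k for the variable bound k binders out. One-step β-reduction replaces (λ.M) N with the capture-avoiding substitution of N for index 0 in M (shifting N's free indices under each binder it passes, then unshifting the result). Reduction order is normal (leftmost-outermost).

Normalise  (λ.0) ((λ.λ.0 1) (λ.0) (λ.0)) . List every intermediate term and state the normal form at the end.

  start: (λ.0) ((λ.λ.0 1) (λ.0) (λ.0))
  →1  (λ.λ.0 1) (λ.0) (λ.0)
  →2  (λ.0 (λ.0)) (λ.0)
  →3  (λ.0) (λ.0)
  →4  λ.0

Answer: normal form = λ.0  (in 4 steps)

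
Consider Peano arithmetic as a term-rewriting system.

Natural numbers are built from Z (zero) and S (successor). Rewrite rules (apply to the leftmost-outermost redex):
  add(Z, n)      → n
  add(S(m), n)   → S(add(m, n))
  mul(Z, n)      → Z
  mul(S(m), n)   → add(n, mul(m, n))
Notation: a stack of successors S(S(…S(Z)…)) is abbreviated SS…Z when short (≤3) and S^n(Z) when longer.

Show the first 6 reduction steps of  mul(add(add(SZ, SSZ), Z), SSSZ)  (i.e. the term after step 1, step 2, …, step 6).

Answer: after 6 steps: S(S(S(add(Z, mul(add(add(Z, SSZ), Z), SSSZ)))))

Derivation:
  start: mul(add(add(SZ, SSZ), Z), SSSZ)
  →1  mul(add(S(add(Z, SSZ)), Z), SSSZ)
  →2  mul(S(add(add(Z, SSZ), Z)), SSSZ)
  →3  add(SSSZ, mul(add(add(Z, SSZ), Z), SSSZ))
  →4  S(add(SSZ, mul(add(add(Z, SSZ), Z), SSSZ)))
  →5  S(S(add(SZ, mul(add(add(Z, SSZ), Z), SSSZ))))
  →6  S(S(S(add(Z, mul(add(add(Z, SSZ), Z), SSSZ)))))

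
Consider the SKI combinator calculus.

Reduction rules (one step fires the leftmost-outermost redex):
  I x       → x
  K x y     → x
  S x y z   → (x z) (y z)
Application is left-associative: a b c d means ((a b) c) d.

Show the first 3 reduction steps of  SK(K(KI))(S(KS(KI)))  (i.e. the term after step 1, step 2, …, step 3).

  start: SK(K(KI))(S(KS(KI)))
  →1  K(S(KS(KI)))(K(KI)(S(KS(KI))))
  →2  S(KS(KI))
  →3  SS

Answer: after 3 steps: SS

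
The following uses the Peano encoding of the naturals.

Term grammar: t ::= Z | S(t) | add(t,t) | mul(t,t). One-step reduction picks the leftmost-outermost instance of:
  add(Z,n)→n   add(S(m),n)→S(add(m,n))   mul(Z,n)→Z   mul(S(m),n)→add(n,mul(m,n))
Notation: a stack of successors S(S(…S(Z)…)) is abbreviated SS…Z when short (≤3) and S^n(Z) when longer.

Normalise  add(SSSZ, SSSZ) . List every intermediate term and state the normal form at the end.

  start: add(SSSZ, SSSZ)
  step 1: S(add(SSZ, SSSZ))
  step 2: S(S(add(SZ, SSSZ)))
  step 3: S(S(S(add(Z, SSSZ))))
  step 4: S^6(Z)

Answer: normal form = S^6(Z)  (in 4 steps)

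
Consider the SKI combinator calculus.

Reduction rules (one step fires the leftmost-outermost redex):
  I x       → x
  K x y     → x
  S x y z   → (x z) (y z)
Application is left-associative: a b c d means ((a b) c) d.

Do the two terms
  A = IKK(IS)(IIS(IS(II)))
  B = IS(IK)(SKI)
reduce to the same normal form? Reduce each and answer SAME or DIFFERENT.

Term A:
  start: IKK(IS)(IIS(IS(II)))
  →1  KK(IS)(IIS(IS(II)))
  →2  K(IIS(IS(II)))
  →3  K(IS(IS(II)))
  →4  K(S(IS(II)))
  →5  K(S(S(II)))
  →6  K(S(SI))

Term B:
  start: IS(IK)(SKI)
  →1  S(IK)(SKI)
  →2  SK(SKI)

Answer: DIFFERENT — A ⇓ K(S(SI)), B ⇓ SK(SKI)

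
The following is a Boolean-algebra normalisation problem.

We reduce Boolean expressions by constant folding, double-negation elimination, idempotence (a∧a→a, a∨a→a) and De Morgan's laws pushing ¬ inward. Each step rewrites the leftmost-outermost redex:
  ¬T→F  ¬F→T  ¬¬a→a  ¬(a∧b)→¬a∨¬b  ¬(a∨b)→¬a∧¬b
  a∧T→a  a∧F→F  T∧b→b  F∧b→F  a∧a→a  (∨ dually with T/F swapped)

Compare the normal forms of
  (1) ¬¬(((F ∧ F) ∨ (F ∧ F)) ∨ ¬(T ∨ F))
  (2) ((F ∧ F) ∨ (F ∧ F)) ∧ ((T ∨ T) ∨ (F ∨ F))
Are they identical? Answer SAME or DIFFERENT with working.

Term A:
  start: ¬¬(((F ∧ F) ∨ (F ∧ F)) ∨ ¬(T ∨ F))
  step 1: ((F ∧ F) ∨ (F ∧ F)) ∨ ¬(T ∨ F)
  step 2: (F ∧ F) ∨ ¬(T ∨ F)
  step 3: F ∨ ¬(T ∨ F)
  step 4: ¬(T ∨ F)
  step 5: ¬T ∧ ¬F
  step 6: F ∧ ¬F
  step 7: F

Term B:
  start: ((F ∧ F) ∨ (F ∧ F)) ∧ ((T ∨ T) ∨ (F ∨ F))
  step 1: (F ∧ F) ∧ ((T ∨ T) ∨ (F ∨ F))
  step 2: F ∧ ((T ∨ T) ∨ (F ∨ F))
  step 3: F

Answer: SAME — A ⇓ F, B ⇓ F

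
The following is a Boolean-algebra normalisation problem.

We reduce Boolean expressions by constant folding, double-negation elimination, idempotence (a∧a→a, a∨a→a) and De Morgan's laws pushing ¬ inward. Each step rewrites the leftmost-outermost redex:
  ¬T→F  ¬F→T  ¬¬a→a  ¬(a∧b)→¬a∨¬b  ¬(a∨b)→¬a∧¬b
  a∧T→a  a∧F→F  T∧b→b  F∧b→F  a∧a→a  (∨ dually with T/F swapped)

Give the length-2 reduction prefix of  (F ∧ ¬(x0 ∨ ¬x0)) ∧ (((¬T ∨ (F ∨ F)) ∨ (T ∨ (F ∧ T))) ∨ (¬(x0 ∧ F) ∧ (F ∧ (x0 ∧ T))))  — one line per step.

  start: (F ∧ ¬(x0 ∨ ¬x0)) ∧ (((¬T ∨ (F ∨ F)) ∨ (T ∨ (F ∧ T))) ∨ (¬(x0 ∧ F) ∧ (F ∧ (x0 ∧ T))))
  →1  F ∧ (((¬T ∨ (F ∨ F)) ∨ (T ∨ (F ∧ T))) ∨ (¬(x0 ∧ F) ∧ (F ∧ (x0 ∧ T))))
  →2  F

Answer: after 2 steps: F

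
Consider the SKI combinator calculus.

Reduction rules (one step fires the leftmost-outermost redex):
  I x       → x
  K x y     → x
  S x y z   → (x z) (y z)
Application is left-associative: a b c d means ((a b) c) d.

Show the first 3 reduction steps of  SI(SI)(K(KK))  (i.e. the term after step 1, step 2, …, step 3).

Answer: after 3 steps: KK

Reduction:
  start: SI(SI)(K(KK))
  [1] I(K(KK))(SI(K(KK)))
  [2] K(KK)(SI(K(KK)))
  [3] KK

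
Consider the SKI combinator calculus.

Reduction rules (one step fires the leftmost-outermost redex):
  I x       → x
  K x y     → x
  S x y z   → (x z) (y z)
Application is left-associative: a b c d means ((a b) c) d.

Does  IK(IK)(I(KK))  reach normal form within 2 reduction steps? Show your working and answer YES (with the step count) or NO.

Answer: NO — after 2 steps the term is IK, not yet normal

Working:
  start: IK(IK)(I(KK))
  →1  K(IK)(I(KK))
  →2  IK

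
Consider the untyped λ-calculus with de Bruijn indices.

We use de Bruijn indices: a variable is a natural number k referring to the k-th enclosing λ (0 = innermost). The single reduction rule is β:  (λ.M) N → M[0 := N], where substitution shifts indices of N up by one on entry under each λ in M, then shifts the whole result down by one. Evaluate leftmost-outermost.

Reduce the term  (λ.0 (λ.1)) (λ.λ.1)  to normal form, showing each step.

Answer: normal form = λ.λ.λ.λ.1  (in 2 steps)

Reduction:
  start: (λ.0 (λ.1)) (λ.λ.1)
  →1  (λ.λ.1) (λ.λ.λ.1)
  →2  λ.λ.λ.λ.1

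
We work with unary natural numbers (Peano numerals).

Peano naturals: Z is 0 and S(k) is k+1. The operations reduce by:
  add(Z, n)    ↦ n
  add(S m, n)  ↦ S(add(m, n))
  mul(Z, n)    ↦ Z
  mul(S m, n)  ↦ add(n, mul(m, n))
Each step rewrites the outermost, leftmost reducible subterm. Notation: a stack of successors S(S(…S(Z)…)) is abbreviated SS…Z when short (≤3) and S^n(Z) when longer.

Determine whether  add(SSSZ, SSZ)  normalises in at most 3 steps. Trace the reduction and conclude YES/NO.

Answer: NO — after 3 steps the term is S(S(S(add(Z, SSZ)))), not yet normal

Derivation:
  start: add(SSSZ, SSZ)
  [1] S(add(SSZ, SSZ))
  [2] S(S(add(SZ, SSZ)))
  [3] S(S(S(add(Z, SSZ))))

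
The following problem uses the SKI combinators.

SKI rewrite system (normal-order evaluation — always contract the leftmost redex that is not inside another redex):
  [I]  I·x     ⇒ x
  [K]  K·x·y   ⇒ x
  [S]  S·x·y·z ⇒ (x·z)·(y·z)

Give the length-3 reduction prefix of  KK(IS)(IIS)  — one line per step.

Answer: after 3 steps: KS

Derivation:
  start: KK(IS)(IIS)
  step 1: K(IIS)
  step 2: K(IS)
  step 3: KS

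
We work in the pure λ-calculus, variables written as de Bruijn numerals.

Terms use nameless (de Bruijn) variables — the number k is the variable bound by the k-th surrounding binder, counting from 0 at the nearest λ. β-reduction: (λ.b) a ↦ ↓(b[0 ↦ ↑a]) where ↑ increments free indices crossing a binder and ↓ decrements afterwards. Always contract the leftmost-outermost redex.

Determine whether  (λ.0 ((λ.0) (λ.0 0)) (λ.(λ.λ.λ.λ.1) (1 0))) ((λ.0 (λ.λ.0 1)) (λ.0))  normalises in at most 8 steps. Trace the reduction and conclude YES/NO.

  start: (λ.0 ((λ.0) (λ.0 0)) (λ.(λ.λ.λ.λ.1) (1 0))) ((λ.0 (λ.λ.0 1)) (λ.0))
  step 1: (λ.0 (λ.λ.0 1)) (λ.0) ((λ.0) (λ.0 0)) (λ.(λ.λ.λ.λ.1) ((λ.0 (λ.λ.0 1)) (λ.0) 0))
  step 2: (λ.0) (λ.λ.0 1) ((λ.0) (λ.0 0)) (λ.(λ.λ.λ.λ.1) ((λ.0 (λ.λ.0 1)) (λ.0) 0))
  step 3: (λ.λ.0 1) ((λ.0) (λ.0 0)) (λ.(λ.λ.λ.λ.1) ((λ.0 (λ.λ.0 1)) (λ.0) 0))
  step 4: (λ.0 ((λ.0) (λ.0 0))) (λ.(λ.λ.λ.λ.1) ((λ.0 (λ.λ.0 1)) (λ.0) 0))
  step 5: (λ.(λ.λ.λ.λ.1) ((λ.0 (λ.λ.0 1)) (λ.0) 0)) ((λ.0) (λ.0 0))
  step 6: (λ.λ.λ.λ.1) ((λ.0 (λ.λ.0 1)) (λ.0) ((λ.0) (λ.0 0)))
  step 7: λ.λ.λ.1

Answer: YES — reaches normal form λ.λ.λ.1 in 7 ≤ 8 steps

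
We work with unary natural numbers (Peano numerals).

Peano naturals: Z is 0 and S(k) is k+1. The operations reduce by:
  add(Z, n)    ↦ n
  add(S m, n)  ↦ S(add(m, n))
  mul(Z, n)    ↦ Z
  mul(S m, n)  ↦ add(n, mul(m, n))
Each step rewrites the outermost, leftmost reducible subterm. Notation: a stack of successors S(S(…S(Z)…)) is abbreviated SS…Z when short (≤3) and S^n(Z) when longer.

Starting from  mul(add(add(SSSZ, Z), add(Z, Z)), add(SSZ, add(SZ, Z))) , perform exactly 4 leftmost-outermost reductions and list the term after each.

Answer: after 4 steps: add(S(add(SZ, add(SZ, Z))), mul(add(add(SSZ, Z), add(Z, Z)), add(SSZ, add(SZ, Z))))

Working:
  start: mul(add(add(SSSZ, Z), add(Z, Z)), add(SSZ, add(SZ, Z)))
  step 1: mul(add(S(add(SSZ, Z)), add(Z, Z)), add(SSZ, add(SZ, Z)))
  step 2: mul(S(add(add(SSZ, Z), add(Z, Z))), add(SSZ, add(SZ, Z)))
  step 3: add(add(SSZ, add(SZ, Z)), mul(add(add(SSZ, Z), add(Z, Z)), add(SSZ, add(SZ, Z))))
  step 4: add(S(add(SZ, add(SZ, Z))), mul(add(add(SSZ, Z), add(Z, Z)), add(SSZ, add(SZ, Z))))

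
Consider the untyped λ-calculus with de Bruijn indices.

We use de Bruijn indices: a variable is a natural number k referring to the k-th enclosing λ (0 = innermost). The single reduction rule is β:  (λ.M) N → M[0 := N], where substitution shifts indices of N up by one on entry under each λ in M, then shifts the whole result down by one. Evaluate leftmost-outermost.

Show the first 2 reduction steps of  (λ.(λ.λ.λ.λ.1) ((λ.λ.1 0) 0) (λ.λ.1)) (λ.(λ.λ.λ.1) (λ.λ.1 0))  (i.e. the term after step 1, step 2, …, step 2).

Answer: after 2 steps: (λ.λ.λ.1) (λ.λ.1)

Working:
  start: (λ.(λ.λ.λ.λ.1) ((λ.λ.1 0) 0) (λ.λ.1)) (λ.(λ.λ.λ.1) (λ.λ.1 0))
  [1] (λ.λ.λ.λ.1) ((λ.λ.1 0) (λ.(λ.λ.λ.1) (λ.λ.1 0))) (λ.λ.1)
  [2] (λ.λ.λ.1) (λ.λ.1)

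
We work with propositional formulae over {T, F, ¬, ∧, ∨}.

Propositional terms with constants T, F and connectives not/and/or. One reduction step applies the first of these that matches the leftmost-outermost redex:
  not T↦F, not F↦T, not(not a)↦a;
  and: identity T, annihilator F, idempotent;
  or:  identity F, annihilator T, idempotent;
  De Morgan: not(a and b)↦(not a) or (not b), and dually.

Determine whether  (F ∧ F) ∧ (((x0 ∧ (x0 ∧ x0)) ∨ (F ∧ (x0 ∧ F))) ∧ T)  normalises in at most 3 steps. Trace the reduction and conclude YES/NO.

Answer: YES — reaches normal form F in 2 ≤ 3 steps

Reduction:
  start: (F ∧ F) ∧ (((x0 ∧ (x0 ∧ x0)) ∨ (F ∧ (x0 ∧ F))) ∧ T)
  step 1: F ∧ (((x0 ∧ (x0 ∧ x0)) ∨ (F ∧ (x0 ∧ F))) ∧ T)
  step 2: F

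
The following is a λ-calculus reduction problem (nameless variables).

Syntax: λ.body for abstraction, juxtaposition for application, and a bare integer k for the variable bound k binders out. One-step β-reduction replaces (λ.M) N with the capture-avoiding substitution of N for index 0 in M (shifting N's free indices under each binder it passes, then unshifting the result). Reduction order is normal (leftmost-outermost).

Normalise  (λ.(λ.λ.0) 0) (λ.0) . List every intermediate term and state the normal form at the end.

Answer: normal form = λ.0  (in 2 steps)

Working:
  start: (λ.(λ.λ.0) 0) (λ.0)
  step 1: (λ.λ.0) (λ.0)
  step 2: λ.0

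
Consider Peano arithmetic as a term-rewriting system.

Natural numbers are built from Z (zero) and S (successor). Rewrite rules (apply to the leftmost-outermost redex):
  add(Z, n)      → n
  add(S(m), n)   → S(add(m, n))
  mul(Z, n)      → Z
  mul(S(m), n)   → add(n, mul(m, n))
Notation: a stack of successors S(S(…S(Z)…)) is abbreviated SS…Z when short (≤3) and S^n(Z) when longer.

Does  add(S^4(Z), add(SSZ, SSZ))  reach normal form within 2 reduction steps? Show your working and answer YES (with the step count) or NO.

Answer: NO — after 2 steps the term is S(S(add(SSZ, add(SSZ, SSZ)))), not yet normal

Derivation:
  start: add(S^4(Z), add(SSZ, SSZ))
  step 1: S(add(SSSZ, add(SSZ, SSZ)))
  step 2: S(S(add(SSZ, add(SSZ, SSZ))))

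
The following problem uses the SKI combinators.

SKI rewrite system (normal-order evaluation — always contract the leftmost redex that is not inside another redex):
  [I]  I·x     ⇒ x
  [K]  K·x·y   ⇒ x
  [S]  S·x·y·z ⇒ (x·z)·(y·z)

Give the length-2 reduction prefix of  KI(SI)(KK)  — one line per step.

Answer: after 2 steps: KK

Derivation:
  start: KI(SI)(KK)
  step 1: I(KK)
  step 2: KK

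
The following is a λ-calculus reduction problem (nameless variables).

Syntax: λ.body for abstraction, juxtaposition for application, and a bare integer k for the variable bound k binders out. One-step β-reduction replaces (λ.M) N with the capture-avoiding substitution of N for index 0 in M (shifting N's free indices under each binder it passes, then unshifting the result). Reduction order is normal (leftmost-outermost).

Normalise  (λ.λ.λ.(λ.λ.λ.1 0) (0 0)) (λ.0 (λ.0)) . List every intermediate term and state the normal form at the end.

  start: (λ.λ.λ.(λ.λ.λ.1 0) (0 0)) (λ.0 (λ.0))
  →1  λ.λ.(λ.λ.λ.1 0) (0 0)
  →2  λ.λ.λ.λ.1 0

Answer: normal form = λ.λ.λ.λ.1 0  (in 2 steps)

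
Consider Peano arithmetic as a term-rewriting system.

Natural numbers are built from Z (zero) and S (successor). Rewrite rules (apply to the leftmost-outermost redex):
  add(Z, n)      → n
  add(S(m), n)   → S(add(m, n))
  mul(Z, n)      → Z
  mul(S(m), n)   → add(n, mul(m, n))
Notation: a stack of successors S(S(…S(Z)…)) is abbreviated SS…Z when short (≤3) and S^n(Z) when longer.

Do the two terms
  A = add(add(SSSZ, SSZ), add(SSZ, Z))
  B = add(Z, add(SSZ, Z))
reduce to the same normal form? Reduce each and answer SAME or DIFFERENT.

Term A:
  start: add(add(SSSZ, SSZ), add(SSZ, Z))
  →1  add(S(add(SSZ, SSZ)), add(SSZ, Z))
  →2  S(add(add(SSZ, SSZ), add(SSZ, Z)))
  →3  S(add(S(add(SZ, SSZ)), add(SSZ, Z)))
  →4  S(S(add(add(SZ, SSZ), add(SSZ, Z))))
  →5  S(S(add(S(add(Z, SSZ)), add(SSZ, Z))))
  →6  S(S(S(add(add(Z, SSZ), add(SSZ, Z)))))
  →7  S(S(S(add(SSZ, add(SSZ, Z)))))
  →8  S(S(S(S(add(SZ, add(SSZ, Z))))))
  →9  S(S(S(S(S(add(Z, add(SSZ, Z)))))))
  →10  S(S(S(S(S(add(SSZ, Z))))))
  →11  S(S(S(S(S(S(add(SZ, Z)))))))
  →12  S(S(S(S(S(S(S(add(Z, Z))))))))
  →13  S^7(Z)

Term B:
  start: add(Z, add(SSZ, Z))
  →1  add(SSZ, Z)
  →2  S(add(SZ, Z))
  →3  S(S(add(Z, Z)))
  →4  SSZ

Answer: DIFFERENT — A ⇓ S^7(Z), B ⇓ SSZ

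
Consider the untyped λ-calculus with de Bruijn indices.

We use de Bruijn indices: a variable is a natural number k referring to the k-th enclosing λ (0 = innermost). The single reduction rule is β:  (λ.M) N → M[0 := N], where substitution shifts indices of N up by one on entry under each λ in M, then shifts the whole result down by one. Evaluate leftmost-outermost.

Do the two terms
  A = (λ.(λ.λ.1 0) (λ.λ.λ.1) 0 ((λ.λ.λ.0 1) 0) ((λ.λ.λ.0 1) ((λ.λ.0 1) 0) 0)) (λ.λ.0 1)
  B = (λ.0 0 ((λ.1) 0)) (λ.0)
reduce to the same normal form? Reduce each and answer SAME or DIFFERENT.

Term A:
  start: (λ.(λ.λ.1 0) (λ.λ.λ.1) 0 ((λ.λ.λ.0 1) 0) ((λ.λ.λ.0 1) ((λ.λ.0 1) 0) 0)) (λ.λ.0 1)
  [1] (λ.λ.1 0) (λ.λ.λ.1) (λ.λ.0 1) ((λ.λ.λ.0 1) (λ.λ.0 1)) ((λ.λ.λ.0 1) ((λ.λ.0 1) (λ.λ.0 1)) (λ.λ.0 1))
  [2] (λ.(λ.λ.λ.1) 0) (λ.λ.0 1) ((λ.λ.λ.0 1) (λ.λ.0 1)) ((λ.λ.λ.0 1) ((λ.λ.0 1) (λ.λ.0 1)) (λ.λ.0 1))
  [3] (λ.λ.λ.1) (λ.λ.0 1) ((λ.λ.λ.0 1) (λ.λ.0 1)) ((λ.λ.λ.0 1) ((λ.λ.0 1) (λ.λ.0 1)) (λ.λ.0 1))
  [4] (λ.λ.1) ((λ.λ.λ.0 1) (λ.λ.0 1)) ((λ.λ.λ.0 1) ((λ.λ.0 1) (λ.λ.0 1)) (λ.λ.0 1))
  [5] (λ.(λ.λ.λ.0 1) (λ.λ.0 1)) ((λ.λ.λ.0 1) ((λ.λ.0 1) (λ.λ.0 1)) (λ.λ.0 1))
  [6] (λ.λ.λ.0 1) (λ.λ.0 1)
  [7] λ.λ.0 1

Term B:
  start: (λ.0 0 ((λ.1) 0)) (λ.0)
  [1] (λ.0) (λ.0) ((λ.λ.0) (λ.0))
  [2] (λ.0) ((λ.λ.0) (λ.0))
  [3] (λ.λ.0) (λ.0)
  [4] λ.0

Answer: DIFFERENT — A ⇓ λ.λ.0 1, B ⇓ λ.0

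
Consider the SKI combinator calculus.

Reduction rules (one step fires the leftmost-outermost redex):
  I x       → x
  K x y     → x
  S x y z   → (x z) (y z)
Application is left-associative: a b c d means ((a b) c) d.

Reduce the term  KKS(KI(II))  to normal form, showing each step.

Answer: normal form = KI  (in 2 steps)

Working:
  start: KKS(KI(II))
  [1] K(KI(II))
  [2] KI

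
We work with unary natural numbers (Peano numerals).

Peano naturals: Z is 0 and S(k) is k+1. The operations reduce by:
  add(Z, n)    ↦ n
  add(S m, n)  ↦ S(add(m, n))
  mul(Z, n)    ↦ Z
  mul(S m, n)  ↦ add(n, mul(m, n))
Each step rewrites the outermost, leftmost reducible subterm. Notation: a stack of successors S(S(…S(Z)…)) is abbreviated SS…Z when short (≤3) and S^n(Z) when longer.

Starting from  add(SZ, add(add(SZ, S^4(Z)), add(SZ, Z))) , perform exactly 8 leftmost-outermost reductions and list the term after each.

Answer: after 8 steps: S(S(S(S(S(add(SZ, add(SZ, Z)))))))

Working:
  start: add(SZ, add(add(SZ, S^4(Z)), add(SZ, Z)))
  →1  S(add(Z, add(add(SZ, S^4(Z)), add(SZ, Z))))
  →2  S(add(add(SZ, S^4(Z)), add(SZ, Z)))
  →3  S(add(S(add(Z, S^4(Z))), add(SZ, Z)))
  →4  S(S(add(add(Z, S^4(Z)), add(SZ, Z))))
  →5  S(S(add(S^4(Z), add(SZ, Z))))
  →6  S(S(S(add(SSSZ, add(SZ, Z)))))
  →7  S(S(S(S(add(SSZ, add(SZ, Z))))))
  →8  S(S(S(S(S(add(SZ, add(SZ, Z)))))))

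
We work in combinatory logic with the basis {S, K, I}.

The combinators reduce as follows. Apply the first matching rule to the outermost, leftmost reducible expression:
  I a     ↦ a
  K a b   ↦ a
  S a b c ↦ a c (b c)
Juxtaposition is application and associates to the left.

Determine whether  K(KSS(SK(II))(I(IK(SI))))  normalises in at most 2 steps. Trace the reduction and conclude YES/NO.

  start: K(KSS(SK(II))(I(IK(SI))))
  [1] K(S(SK(II))(I(IK(SI))))
  [2] K(S(SKI)(I(IK(SI))))

Answer: NO — after 2 steps the term is K(S(SKI)(I(IK(SI)))), not yet normal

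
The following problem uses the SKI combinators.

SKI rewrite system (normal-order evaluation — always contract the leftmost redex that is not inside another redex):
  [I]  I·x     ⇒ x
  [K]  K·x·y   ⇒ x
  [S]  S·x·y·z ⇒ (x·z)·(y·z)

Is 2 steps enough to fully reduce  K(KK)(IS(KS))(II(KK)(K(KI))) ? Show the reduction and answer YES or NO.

Answer: YES — reaches normal form K in 2 ≤ 2 steps

Reduction:
  start: K(KK)(IS(KS))(II(KK)(K(KI)))
  →1  KK(II(KK)(K(KI)))
  →2  K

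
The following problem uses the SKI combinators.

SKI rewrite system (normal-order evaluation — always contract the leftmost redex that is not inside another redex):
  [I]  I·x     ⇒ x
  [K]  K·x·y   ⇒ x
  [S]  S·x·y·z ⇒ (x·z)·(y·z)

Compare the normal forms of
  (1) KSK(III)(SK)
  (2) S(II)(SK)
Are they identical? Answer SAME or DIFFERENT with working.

Answer: SAME — A ⇓ SI(SK), B ⇓ SI(SK)

Derivation:
Term A:
  start: KSK(III)(SK)
  step 1: S(III)(SK)
  step 2: S(II)(SK)
  step 3: SI(SK)

Term B:
  start: S(II)(SK)
  step 1: SI(SK)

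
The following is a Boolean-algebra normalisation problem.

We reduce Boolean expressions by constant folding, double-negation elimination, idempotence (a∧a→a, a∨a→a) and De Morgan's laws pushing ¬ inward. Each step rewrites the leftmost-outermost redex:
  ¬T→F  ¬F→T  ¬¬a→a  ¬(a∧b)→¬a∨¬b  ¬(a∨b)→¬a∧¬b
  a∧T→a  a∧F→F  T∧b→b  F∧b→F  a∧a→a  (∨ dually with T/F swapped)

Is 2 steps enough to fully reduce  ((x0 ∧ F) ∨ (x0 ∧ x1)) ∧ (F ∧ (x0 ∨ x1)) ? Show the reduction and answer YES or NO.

Answer: NO — after 2 steps the term is (x0 ∧ x1) ∧ (F ∧ (x0 ∨ x1)), not yet normal

Reduction:
  start: ((x0 ∧ F) ∨ (x0 ∧ x1)) ∧ (F ∧ (x0 ∨ x1))
  →1  (F ∨ (x0 ∧ x1)) ∧ (F ∧ (x0 ∨ x1))
  →2  (x0 ∧ x1) ∧ (F ∧ (x0 ∨ x1))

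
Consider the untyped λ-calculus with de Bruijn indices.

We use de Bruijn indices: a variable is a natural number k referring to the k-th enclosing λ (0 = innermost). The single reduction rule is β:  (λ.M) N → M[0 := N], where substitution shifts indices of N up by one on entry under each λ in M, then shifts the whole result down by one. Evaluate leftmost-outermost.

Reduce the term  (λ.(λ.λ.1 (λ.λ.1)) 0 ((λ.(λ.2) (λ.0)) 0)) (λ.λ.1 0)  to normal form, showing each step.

  start: (λ.(λ.λ.1 (λ.λ.1)) 0 ((λ.(λ.2) (λ.0)) 0)) (λ.λ.1 0)
  step 1: (λ.λ.1 (λ.λ.1)) (λ.λ.1 0) ((λ.(λ.λ.λ.1 0) (λ.0)) (λ.λ.1 0))
  step 2: (λ.(λ.λ.1 0) (λ.λ.1)) ((λ.(λ.λ.λ.1 0) (λ.0)) (λ.λ.1 0))
  step 3: (λ.λ.1 0) (λ.λ.1)
  step 4: λ.(λ.λ.1) 0
  step 5: λ.λ.1

Answer: normal form = λ.λ.1  (in 5 steps)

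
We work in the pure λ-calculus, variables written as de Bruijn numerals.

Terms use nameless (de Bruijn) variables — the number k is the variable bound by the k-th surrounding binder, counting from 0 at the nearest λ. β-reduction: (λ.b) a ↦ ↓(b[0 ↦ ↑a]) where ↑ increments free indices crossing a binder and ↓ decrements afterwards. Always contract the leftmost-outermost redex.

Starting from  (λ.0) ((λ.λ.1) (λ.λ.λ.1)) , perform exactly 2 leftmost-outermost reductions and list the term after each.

Answer: after 2 steps: λ.λ.λ.λ.1

Reduction:
  start: (λ.0) ((λ.λ.1) (λ.λ.λ.1))
  [1] (λ.λ.1) (λ.λ.λ.1)
  [2] λ.λ.λ.λ.1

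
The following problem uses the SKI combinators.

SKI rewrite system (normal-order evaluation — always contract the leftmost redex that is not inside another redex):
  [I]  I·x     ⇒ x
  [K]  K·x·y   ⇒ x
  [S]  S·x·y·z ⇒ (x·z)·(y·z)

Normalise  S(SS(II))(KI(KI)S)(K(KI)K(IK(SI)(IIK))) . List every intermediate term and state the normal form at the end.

Answer: normal form = SI(SI)  (in 19 steps)

Reduction:
  start: S(SS(II))(KI(KI)S)(K(KI)K(IK(SI)(IIK)))
  [1] SS(II)(K(KI)K(IK(SI)(IIK)))(KI(KI)S(K(KI)K(IK(SI)(IIK))))
  [2] S(K(KI)K(IK(SI)(IIK)))(II(K(KI)K(IK(SI)(IIK))))(KI(KI)S(K(KI)K(IK(SI)(IIK))))
  [3] K(KI)K(IK(SI)(IIK))(KI(KI)S(K(KI)K(IK(SI)(IIK))))(II(K(KI)K(IK(SI)(IIK)))(KI(KI)S(K(KI)K(IK(SI)(IIK)))))
  [4] KI(IK(SI)(IIK))(KI(KI)S(K(KI)K(IK(SI)(IIK))))(II(K(KI)K(IK(SI)(IIK)))(KI(KI)S(K(KI)K(IK(SI)(IIK)))))
  [5] I(KI(KI)S(K(KI)K(IK(SI)(IIK))))(II(K(KI)K(IK(SI)(IIK)))(KI(KI)S(K(KI)K(IK(SI)(IIK)))))
  [6] KI(KI)S(K(KI)K(IK(SI)(IIK)))(II(K(KI)K(IK(SI)(IIK)))(KI(KI)S(K(KI)K(IK(SI)(IIK)))))
  [7] IS(K(KI)K(IK(SI)(IIK)))(II(K(KI)K(IK(SI)(IIK)))(KI(KI)S(K(KI)K(IK(SI)(IIK)))))
  [8] S(K(KI)K(IK(SI)(IIK)))(II(K(KI)K(IK(SI)(IIK)))(KI(KI)S(K(KI)K(IK(SI)(IIK)))))
  [9] S(KI(IK(SI)(IIK)))(II(K(KI)K(IK(SI)(IIK)))(KI(KI)S(K(KI)K(IK(SI)(IIK)))))
  [10] SI(II(K(KI)K(IK(SI)(IIK)))(KI(KI)S(K(KI)K(IK(SI)(IIK)))))
  [11] SI(I(K(KI)K(IK(SI)(IIK)))(KI(KI)S(K(KI)K(IK(SI)(IIK)))))
  [12] SI(K(KI)K(IK(SI)(IIK))(KI(KI)S(K(KI)K(IK(SI)(IIK)))))
  [13] SI(KI(IK(SI)(IIK))(KI(KI)S(K(KI)K(IK(SI)(IIK)))))
  [14] SI(I(KI(KI)S(K(KI)K(IK(SI)(IIK)))))
  [15] SI(KI(KI)S(K(KI)K(IK(SI)(IIK))))
  [16] SI(IS(K(KI)K(IK(SI)(IIK))))
  [17] SI(S(K(KI)K(IK(SI)(IIK))))
  [18] SI(S(KI(IK(SI)(IIK))))
  [19] SI(SI)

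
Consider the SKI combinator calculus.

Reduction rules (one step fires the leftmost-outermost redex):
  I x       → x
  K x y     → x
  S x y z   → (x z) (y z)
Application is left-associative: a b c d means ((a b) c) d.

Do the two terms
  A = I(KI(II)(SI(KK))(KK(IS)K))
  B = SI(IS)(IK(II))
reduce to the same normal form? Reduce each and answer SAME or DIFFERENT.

Answer: DIFFERENT — A ⇓ K, B ⇓ I

Reduction:
Term A:
  start: I(KI(II)(SI(KK))(KK(IS)K))
  step 1: KI(II)(SI(KK))(KK(IS)K)
  step 2: I(SI(KK))(KK(IS)K)
  step 3: SI(KK)(KK(IS)K)
  step 4: I(KK(IS)K)(KK(KK(IS)K))
  step 5: KK(IS)K(KK(KK(IS)K))
  step 6: KK(KK(KK(IS)K))
  step 7: K

Term B:
  start: SI(IS)(IK(II))
  step 1: I(IK(II))(IS(IK(II)))
  step 2: IK(II)(IS(IK(II)))
  step 3: K(II)(IS(IK(II)))
  step 4: II
  step 5: I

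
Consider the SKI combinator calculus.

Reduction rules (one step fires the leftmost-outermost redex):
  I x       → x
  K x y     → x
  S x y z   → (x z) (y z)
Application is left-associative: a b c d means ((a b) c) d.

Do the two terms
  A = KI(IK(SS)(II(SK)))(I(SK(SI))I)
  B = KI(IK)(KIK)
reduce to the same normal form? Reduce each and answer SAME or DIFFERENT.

Term A:
  start: KI(IK(SS)(II(SK)))(I(SK(SI))I)
  step 1: I(I(SK(SI))I)
  step 2: I(SK(SI))I
  step 3: SK(SI)I
  step 4: KI(SII)
  step 5: I

Term B:
  start: KI(IK)(KIK)
  step 1: I(KIK)
  step 2: KIK
  step 3: I

Answer: SAME — A ⇓ I, B ⇓ I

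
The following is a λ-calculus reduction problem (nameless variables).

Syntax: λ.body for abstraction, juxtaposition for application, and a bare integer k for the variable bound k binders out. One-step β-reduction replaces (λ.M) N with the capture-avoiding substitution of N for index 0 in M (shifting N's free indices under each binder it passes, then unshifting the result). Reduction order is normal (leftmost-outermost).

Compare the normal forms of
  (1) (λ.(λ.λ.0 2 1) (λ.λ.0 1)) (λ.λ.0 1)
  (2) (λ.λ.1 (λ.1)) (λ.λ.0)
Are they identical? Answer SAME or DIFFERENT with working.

Answer: DIFFERENT — A ⇓ λ.0 (λ.λ.0 1) (λ.λ.0 1), B ⇓ λ.λ.0

Derivation:
Term A:
  start: (λ.(λ.λ.0 2 1) (λ.λ.0 1)) (λ.λ.0 1)
  →1  (λ.λ.0 (λ.λ.0 1) 1) (λ.λ.0 1)
  →2  λ.0 (λ.λ.0 1) (λ.λ.0 1)

Term B:
  start: (λ.λ.1 (λ.1)) (λ.λ.0)
  →1  λ.(λ.λ.0) (λ.1)
  →2  λ.λ.0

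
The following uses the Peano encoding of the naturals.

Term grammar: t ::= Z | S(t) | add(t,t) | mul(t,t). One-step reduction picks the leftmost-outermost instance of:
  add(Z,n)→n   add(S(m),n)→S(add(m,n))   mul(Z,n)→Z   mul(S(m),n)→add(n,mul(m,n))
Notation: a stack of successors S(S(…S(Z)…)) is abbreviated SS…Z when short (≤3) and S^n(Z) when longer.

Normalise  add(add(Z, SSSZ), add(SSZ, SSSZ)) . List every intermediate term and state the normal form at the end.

  start: add(add(Z, SSSZ), add(SSZ, SSSZ))
  step 1: add(SSSZ, add(SSZ, SSSZ))
  step 2: S(add(SSZ, add(SSZ, SSSZ)))
  step 3: S(S(add(SZ, add(SSZ, SSSZ))))
  step 4: S(S(S(add(Z, add(SSZ, SSSZ)))))
  step 5: S(S(S(add(SSZ, SSSZ))))
  step 6: S(S(S(S(add(SZ, SSSZ)))))
  step 7: S(S(S(S(S(add(Z, SSSZ))))))
  step 8: S^8(Z)

Answer: normal form = S^8(Z)  (in 8 steps)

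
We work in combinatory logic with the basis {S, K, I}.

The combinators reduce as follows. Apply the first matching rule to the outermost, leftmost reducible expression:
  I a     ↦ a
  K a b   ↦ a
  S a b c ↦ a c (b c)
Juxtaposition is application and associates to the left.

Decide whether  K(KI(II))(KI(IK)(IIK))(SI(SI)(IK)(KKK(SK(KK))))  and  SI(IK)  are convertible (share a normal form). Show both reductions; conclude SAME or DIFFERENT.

Term A:
  start: K(KI(II))(KI(IK)(IIK))(SI(SI)(IK)(KKK(SK(KK))))
  [1] KI(II)(SI(SI)(IK)(KKK(SK(KK))))
  [2] I(SI(SI)(IK)(KKK(SK(KK))))
  [3] SI(SI)(IK)(KKK(SK(KK)))
  [4] I(IK)(SI(IK))(KKK(SK(KK)))
  [5] IK(SI(IK))(KKK(SK(KK)))
  [6] K(SI(IK))(KKK(SK(KK)))
  [7] SI(IK)
  [8] SIK

Term B:
  start: SI(IK)
  [1] SIK

Answer: SAME — A ⇓ SIK, B ⇓ SIK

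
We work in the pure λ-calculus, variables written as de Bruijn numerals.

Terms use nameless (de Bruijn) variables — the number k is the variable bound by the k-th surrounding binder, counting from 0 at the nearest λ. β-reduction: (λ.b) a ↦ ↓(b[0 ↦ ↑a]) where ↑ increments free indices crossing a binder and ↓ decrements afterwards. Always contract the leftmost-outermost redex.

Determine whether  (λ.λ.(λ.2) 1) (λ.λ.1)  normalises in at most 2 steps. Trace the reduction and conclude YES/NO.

  start: (λ.λ.(λ.2) 1) (λ.λ.1)
  →1  λ.(λ.λ.λ.1) (λ.λ.1)
  →2  λ.λ.λ.1

Answer: YES — reaches normal form λ.λ.λ.1 in 2 ≤ 2 steps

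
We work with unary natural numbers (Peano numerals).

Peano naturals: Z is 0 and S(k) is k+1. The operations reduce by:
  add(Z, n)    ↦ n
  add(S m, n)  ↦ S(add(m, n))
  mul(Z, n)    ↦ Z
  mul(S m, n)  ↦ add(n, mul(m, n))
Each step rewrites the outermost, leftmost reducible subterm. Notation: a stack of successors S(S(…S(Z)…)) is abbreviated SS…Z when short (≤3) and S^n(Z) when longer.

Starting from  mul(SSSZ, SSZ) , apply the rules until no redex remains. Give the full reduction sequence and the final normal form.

  start: mul(SSSZ, SSZ)
  [1] add(SSZ, mul(SSZ, SSZ))
  [2] S(add(SZ, mul(SSZ, SSZ)))
  [3] S(S(add(Z, mul(SSZ, SSZ))))
  [4] S(S(mul(SSZ, SSZ)))
  [5] S(S(add(SSZ, mul(SZ, SSZ))))
  [6] S(S(S(add(SZ, mul(SZ, SSZ)))))
  [7] S(S(S(S(add(Z, mul(SZ, SSZ))))))
  [8] S(S(S(S(mul(SZ, SSZ)))))
  [9] S(S(S(S(add(SSZ, mul(Z, SSZ))))))
  [10] S(S(S(S(S(add(SZ, mul(Z, SSZ)))))))
  [11] S(S(S(S(S(S(add(Z, mul(Z, SSZ))))))))
  [12] S(S(S(S(S(S(mul(Z, SSZ)))))))
  [13] S^6(Z)

Answer: normal form = S^6(Z)  (in 13 steps)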